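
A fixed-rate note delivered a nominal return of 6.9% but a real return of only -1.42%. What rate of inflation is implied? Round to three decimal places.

From (1+r_nom) = (1+r_real)(1+π), we get 1+π = (1 + 6.9%)/(1 − 1.42%) = 1.069/0.9858 ≈ 1.08440.
So π ≈ 8.4398%.

8.440%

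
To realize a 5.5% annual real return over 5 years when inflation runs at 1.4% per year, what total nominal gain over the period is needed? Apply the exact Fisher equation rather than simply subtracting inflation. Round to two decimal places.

40.10%

Required annual nominal rate: (1+5.5%)(1+1.4%) − 1 = 6.977%.
Cumulative over 5 years: (1 + 0.06977)^5 − 1 ≈ 0.40104.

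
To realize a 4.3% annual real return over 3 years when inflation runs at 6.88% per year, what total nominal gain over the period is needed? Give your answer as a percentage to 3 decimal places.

38.529%

Required annual nominal rate: (1+4.3%)(1+6.88%) − 1 = 11.47584%.
Cumulative over 3 years: (1 + 0.1147584)^3 − 1 ≈ 0.38529.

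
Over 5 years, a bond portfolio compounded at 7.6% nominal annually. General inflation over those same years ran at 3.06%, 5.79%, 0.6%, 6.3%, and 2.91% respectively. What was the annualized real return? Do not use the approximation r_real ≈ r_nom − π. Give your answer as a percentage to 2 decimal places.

3.75%

Cumulative inflation factor: 1.0306 × 1.0579 × 1.006 × 1.063 × 1.0291 ≈ 1.19984.
Nominal growth factor: 1.44232. Real growth factor = 1.44232 / 1.19984 ≈ 1.20209.
Annualized: 1.20209^(1/5) − 1 ≈ 0.03750.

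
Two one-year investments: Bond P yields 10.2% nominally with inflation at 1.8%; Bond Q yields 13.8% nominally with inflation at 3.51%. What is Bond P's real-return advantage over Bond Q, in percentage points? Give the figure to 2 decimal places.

-1.69

Bond P real return: 1.102/1.018 − 1 = 8.251%.
Bond Q real return: 1.138/1.0351 − 1 = 9.941%.
Difference: 8.251 − 9.941 = -1.690 pp.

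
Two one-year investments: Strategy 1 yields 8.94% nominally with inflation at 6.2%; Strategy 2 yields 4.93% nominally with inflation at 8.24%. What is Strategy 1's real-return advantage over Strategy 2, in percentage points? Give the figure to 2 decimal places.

Strategy 1 real return: 1.0894/1.062 − 1 = 2.580%.
Strategy 2 real return: 1.0493/1.0824 − 1 = -3.058%.
Difference: 2.580 − (-3.058) = 5.638 pp.

5.64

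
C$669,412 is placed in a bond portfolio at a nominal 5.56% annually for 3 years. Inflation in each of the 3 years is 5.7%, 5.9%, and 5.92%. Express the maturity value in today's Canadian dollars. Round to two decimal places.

C$664,114.13

Nominal value at maturity: C$669,412 × (1 + 5.56%)^3 ≈ C$787,393.16.
Price-level factor over 3 years: 1.057 × 1.059 × 1.0592 = 1.1856292896.
The maturity value deflated by that factor is the answer in today's purchasing power.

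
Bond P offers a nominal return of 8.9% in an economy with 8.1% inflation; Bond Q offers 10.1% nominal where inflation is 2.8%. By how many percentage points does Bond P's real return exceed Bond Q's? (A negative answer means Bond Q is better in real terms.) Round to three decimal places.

-6.361

Bond P real return: 1.089/1.081 − 1 = 0.7401%.
Bond Q real return: 1.101/1.028 − 1 = 7.1012%.
Difference: 0.7401 − 7.1012 = -6.3611 pp.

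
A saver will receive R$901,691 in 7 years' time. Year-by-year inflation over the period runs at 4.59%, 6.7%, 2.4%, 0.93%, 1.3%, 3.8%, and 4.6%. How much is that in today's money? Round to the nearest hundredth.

R$710,795.12

Price-level factor over 7 years: 1.0459 × 1.067 × 1.024 × 1.0093 × 1.013 × 1.038 × 1.046 ≈ 1.2685666672.
Purchasing power today: R$901,691 divided by that factor.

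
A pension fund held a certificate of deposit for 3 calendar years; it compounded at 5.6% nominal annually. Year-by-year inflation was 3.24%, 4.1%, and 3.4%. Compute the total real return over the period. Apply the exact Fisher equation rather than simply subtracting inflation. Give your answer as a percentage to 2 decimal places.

Cumulative inflation factor: 1.0324 × 1.041 × 1.034 ≈ 1.11127.
Nominal growth factor: 1.17758. Real growth factor = 1.17758 / 1.11127 ≈ 1.05967.
Total real return ≈ 5.9675%.

5.97%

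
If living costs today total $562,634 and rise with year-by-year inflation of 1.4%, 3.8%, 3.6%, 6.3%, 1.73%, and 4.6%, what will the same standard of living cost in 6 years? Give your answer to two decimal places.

$693,960.95

Cumulative price-level factor: 1.014 × 1.038 × 1.036 × 1.063 × 1.0173 × 1.046 ≈ 1.2334145221.
The nominal amount required is $562,634 scaled up by that factor.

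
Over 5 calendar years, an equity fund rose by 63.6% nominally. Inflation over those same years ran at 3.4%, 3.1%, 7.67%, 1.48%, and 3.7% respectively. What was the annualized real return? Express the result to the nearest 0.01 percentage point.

6.26%

Cumulative inflation factor: 1.034 × 1.031 × 1.0767 × 1.0148 × 1.037 ≈ 1.20791.
Nominal growth factor: 1.63600. Real growth factor = 1.63600 / 1.20791 ≈ 1.35441.
Annualized: 1.35441^(1/5) − 1 ≈ 0.06255.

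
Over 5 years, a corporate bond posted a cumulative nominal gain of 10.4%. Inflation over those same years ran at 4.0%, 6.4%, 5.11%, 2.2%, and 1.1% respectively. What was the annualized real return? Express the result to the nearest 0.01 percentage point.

-1.68%

Cumulative inflation factor: 1.040 × 1.064 × 1.0511 × 1.022 × 1.011 ≈ 1.20177.
Nominal growth factor: 1.10400. Real growth factor = 1.10400 / 1.20177 ≈ 0.91865.
Annualized: 0.91865^(1/5) − 1 ≈ -0.01683.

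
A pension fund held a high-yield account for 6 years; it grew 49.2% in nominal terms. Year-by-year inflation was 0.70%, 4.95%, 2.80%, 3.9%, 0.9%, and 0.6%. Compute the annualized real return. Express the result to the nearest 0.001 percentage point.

Cumulative inflation factor: 1.0070 × 1.0495 × 1.0280 × 1.039 × 1.009 × 1.006 ≈ 1.14580.
Nominal growth factor: 1.49200. Real growth factor = 1.49200 / 1.14580 ≈ 1.30214.
Annualized: 1.30214^(1/6) − 1 ≈ 0.04498.

4.498%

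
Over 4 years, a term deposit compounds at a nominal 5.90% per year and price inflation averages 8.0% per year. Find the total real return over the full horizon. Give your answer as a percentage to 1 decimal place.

-7.6%

The annual real rate is (1+5.90%)/(1+8.0%) − 1 = -1.9444%.
Compounded over 4 years: (1 + -0.019444)^4 − 1 ≈ -0.07554.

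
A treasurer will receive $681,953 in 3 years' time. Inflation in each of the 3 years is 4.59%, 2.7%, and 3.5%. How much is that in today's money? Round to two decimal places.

Price-level factor over 3 years: 1.0459 × 1.027 × 1.035 = 1.1117341755.
Purchasing power today: $681,953 divided by that factor.

$613,413.72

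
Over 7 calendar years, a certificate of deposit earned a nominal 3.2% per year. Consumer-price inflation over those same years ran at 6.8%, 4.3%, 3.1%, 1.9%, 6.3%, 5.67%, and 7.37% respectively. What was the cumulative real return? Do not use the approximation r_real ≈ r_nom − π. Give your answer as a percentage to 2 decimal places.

Cumulative inflation factor: 1.068 × 1.043 × 1.031 × 1.019 × 1.063 × 1.0567 × 1.0737 ≈ 1.41142.
Nominal growth factor: 1.24669. Real growth factor = 1.24669 / 1.41142 ≈ 0.88329.
Total real return ≈ -11.6714%.

-11.67%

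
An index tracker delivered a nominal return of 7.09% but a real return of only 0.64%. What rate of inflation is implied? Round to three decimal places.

From (1+r_nom) = (1+r_real)(1+π), we get 1+π = (1 + 7.09%)/(1 + 0.64%) = 1.0709/1.0064 ≈ 1.06409.
So π ≈ 6.4090%.

6.409%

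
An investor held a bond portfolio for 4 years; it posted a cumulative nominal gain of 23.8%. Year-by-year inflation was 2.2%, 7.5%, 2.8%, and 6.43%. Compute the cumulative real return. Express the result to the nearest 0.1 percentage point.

Cumulative inflation factor: 1.022 × 1.075 × 1.028 × 1.0643 ≈ 1.20203.
Nominal growth factor: 1.23800. Real growth factor = 1.23800 / 1.20203 ≈ 1.02992.
Total real return ≈ 2.9921%.

3.0%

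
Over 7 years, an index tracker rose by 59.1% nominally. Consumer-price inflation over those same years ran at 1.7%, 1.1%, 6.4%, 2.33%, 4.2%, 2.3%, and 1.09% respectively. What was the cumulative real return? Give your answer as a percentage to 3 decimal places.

Cumulative inflation factor: 1.017 × 1.011 × 1.064 × 1.0233 × 1.042 × 1.023 × 1.0109 ≈ 1.20634.
Nominal growth factor: 1.59100. Real growth factor = 1.59100 / 1.20634 ≈ 1.31887.
Total real return ≈ 31.8870%.

31.887%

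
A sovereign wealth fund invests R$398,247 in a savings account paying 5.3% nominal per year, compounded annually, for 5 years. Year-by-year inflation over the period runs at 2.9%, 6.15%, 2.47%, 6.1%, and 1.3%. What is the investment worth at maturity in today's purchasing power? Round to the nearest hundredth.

Nominal value at maturity: R$398,247 × (1 + 5.3%)^5 ≈ R$515,577.99.
Price-level factor over 5 years: 1.029 × 1.0615 × 1.0247 × 1.061 × 1.013 ≈ 1.2029759327.
The maturity value deflated by that factor is the answer in today's purchasing power.

R$428,585.46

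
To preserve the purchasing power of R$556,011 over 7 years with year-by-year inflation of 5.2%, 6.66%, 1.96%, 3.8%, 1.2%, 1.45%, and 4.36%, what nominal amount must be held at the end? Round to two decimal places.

R$707,447.99

Cumulative price-level factor: 1.052 × 1.0666 × 1.0196 × 1.038 × 1.012 × 1.0145 × 1.0436 ≈ 1.2723632998.
Multiplying R$556,011 by the price-level factor gives the future nominal sum.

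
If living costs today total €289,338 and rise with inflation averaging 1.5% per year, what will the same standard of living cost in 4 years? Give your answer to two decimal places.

Cumulative price-level factor: (1+1.5%)^4 ≈ 1.0613635506.
Multiplying €289,338 by the price-level factor gives the future nominal sum.

€307,092.81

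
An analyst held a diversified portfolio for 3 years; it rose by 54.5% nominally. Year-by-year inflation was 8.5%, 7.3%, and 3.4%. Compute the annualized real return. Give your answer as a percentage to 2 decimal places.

Cumulative inflation factor: 1.085 × 1.073 × 1.034 ≈ 1.20379.
Nominal growth factor: 1.54500. Real growth factor = 1.54500 / 1.20379 ≈ 1.28345.
Annualized: 1.28345^(1/3) − 1 ≈ 0.08674.

8.67%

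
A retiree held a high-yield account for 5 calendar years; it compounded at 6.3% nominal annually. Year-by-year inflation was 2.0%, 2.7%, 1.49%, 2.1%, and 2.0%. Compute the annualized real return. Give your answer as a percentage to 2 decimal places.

4.16%

Cumulative inflation factor: 1.020 × 1.027 × 1.0149 × 1.021 × 1.020 ≈ 1.10718.
Nominal growth factor: 1.35727. Real growth factor = 1.35727 / 1.10718 ≈ 1.22588.
Annualized: 1.22588^(1/5) − 1 ≈ 0.04157.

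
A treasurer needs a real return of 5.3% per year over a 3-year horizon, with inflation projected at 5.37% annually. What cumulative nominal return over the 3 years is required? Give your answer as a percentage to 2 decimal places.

Required annual nominal rate: (1+5.3%)(1+5.37%) − 1 = 10.95461%.
Cumulative over 3 years: (1 + 0.1095461)^3 − 1 ≈ 0.36595.

36.60%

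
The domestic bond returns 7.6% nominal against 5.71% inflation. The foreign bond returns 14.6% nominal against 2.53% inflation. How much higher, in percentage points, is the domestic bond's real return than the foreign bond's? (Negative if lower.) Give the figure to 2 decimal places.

-9.98

The domestic bond real return: 1.076/1.0571 − 1 = 1.788%.
The foreign bond real return: 1.146/1.0253 − 1 = 11.772%.
Difference: 1.788 − 11.772 = -9.984 pp.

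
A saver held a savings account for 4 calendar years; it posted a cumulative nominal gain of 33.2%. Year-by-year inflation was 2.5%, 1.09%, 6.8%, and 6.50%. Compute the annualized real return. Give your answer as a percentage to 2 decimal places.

Cumulative inflation factor: 1.025 × 1.0109 × 1.068 × 1.0650 ≈ 1.17856.
Nominal growth factor: 1.33200. Real growth factor = 1.33200 / 1.17856 ≈ 1.13019.
Annualized: 1.13019^(1/4) − 1 ≈ 0.03107.

3.11%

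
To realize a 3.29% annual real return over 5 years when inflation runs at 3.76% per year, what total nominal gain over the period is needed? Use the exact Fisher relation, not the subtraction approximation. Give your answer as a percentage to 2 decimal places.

41.40%

Required annual nominal rate: (1+3.29%)(1+3.76%) − 1 = 7.173704%.
Cumulative over 5 years: (1 + 0.07173704)^5 − 1 ≈ 0.41397.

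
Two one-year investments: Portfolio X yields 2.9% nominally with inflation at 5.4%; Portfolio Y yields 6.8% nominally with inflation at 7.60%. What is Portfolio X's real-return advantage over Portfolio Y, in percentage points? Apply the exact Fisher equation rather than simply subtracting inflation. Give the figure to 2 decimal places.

Portfolio X real return: 1.029/1.054 − 1 = -2.372%.
Portfolio Y real return: 1.068/1.0760 − 1 = -0.743%.
Difference: -2.372 − (-0.743) = -1.629 pp.

-1.63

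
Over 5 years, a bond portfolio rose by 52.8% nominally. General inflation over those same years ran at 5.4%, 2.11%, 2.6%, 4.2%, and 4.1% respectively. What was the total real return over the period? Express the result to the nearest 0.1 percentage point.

Cumulative inflation factor: 1.054 × 1.0211 × 1.026 × 1.042 × 1.041 ≈ 1.19777.
Nominal growth factor: 1.52800. Real growth factor = 1.52800 / 1.19777 ≈ 1.27570.
Total real return ≈ 27.5700%.

27.6%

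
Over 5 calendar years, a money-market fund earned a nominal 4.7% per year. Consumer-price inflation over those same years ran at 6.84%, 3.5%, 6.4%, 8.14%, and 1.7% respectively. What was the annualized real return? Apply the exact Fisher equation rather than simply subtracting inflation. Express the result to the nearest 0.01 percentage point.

-0.56%

Cumulative inflation factor: 1.0684 × 1.035 × 1.064 × 1.0814 × 1.017 ≈ 1.29397.
Nominal growth factor: 1.25815. Real growth factor = 1.25815 / 1.29397 ≈ 0.97232.
Annualized: 0.97232^(1/5) − 1 ≈ -0.00560.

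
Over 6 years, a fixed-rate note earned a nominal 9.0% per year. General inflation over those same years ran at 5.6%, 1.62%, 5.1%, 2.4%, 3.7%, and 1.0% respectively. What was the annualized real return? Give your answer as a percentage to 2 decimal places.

5.60%

Cumulative inflation factor: 1.056 × 1.0162 × 1.051 × 1.024 × 1.037 × 1.010 ≈ 1.20961.
Nominal growth factor: 1.67710. Real growth factor = 1.67710 / 1.20961 ≈ 1.38648.
Annualized: 1.38648^(1/6) − 1 ≈ 0.05597.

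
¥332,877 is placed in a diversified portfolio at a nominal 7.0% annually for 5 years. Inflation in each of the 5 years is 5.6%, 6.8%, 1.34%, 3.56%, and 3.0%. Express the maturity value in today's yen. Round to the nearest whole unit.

¥382,963

Nominal value at maturity: ¥332,877 × (1 + 7.0%)^5 ≈ ¥466,877.
Price-level factor over 5 years: 1.056 × 1.068 × 1.0134 × 1.0356 × 1.030 ≈ 1.2191168596.
Dividing the nominal maturity value by the price-level factor gives the value in today's money.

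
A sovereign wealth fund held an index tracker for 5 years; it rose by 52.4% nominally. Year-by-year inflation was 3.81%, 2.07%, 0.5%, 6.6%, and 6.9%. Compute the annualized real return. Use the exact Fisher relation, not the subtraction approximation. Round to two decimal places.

4.66%

Cumulative inflation factor: 1.0381 × 1.0207 × 1.005 × 1.066 × 1.069 ≈ 1.21350.
Nominal growth factor: 1.52400. Real growth factor = 1.52400 / 1.21350 ≈ 1.25588.
Annualized: 1.25588^(1/5) − 1 ≈ 0.04662.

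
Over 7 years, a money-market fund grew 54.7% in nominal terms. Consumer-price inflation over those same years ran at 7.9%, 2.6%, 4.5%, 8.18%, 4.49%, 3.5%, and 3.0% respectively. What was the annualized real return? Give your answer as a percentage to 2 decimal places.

1.50%

Cumulative inflation factor: 1.079 × 1.026 × 1.045 × 1.0818 × 1.0449 × 1.035 × 1.030 ≈ 1.39407.
Nominal growth factor: 1.54700. Real growth factor = 1.54700 / 1.39407 ≈ 1.10970.
Annualized: 1.10970^(1/7) − 1 ≈ 0.01498.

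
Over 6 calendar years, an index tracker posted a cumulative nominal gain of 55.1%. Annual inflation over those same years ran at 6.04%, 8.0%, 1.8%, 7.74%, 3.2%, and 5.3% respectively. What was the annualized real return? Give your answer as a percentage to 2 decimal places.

2.15%

Cumulative inflation factor: 1.0604 × 1.080 × 1.018 × 1.0774 × 1.032 × 1.053 ≈ 1.36498.
Nominal growth factor: 1.55100. Real growth factor = 1.55100 / 1.36498 ≈ 1.13628.
Annualized: 1.13628^(1/6) − 1 ≈ 0.02152.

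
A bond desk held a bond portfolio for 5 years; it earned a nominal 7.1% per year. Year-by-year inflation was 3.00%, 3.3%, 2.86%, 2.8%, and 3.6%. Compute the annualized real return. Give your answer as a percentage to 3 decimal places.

Cumulative inflation factor: 1.0300 × 1.033 × 1.0286 × 1.028 × 1.036 ≈ 1.16557.
Nominal growth factor: 1.40912. Real growth factor = 1.40912 / 1.16557 ≈ 1.20896.
Annualized: 1.20896^(1/5) − 1 ≈ 0.03868.

3.868%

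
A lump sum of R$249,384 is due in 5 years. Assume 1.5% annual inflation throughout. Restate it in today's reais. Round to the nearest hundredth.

R$231,493.27

Price-level factor over 5 years: (1 + 1.5%)^5 ≈ 1.0772840039.
Purchasing power today: R$249,384 divided by that factor.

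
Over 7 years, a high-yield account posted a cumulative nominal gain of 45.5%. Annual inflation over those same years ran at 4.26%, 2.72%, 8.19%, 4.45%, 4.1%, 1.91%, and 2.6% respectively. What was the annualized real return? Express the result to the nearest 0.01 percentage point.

1.43%

Cumulative inflation factor: 1.0426 × 1.0272 × 1.0819 × 1.0445 × 1.041 × 1.0191 × 1.026 ≈ 1.31730.
Nominal growth factor: 1.45500. Real growth factor = 1.45500 / 1.31730 ≈ 1.10454.
Annualized: 1.10454^(1/7) − 1 ≈ 0.01430.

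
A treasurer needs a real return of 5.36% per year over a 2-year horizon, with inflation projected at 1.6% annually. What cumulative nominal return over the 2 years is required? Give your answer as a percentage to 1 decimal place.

14.6%

Required annual nominal rate: (1+5.36%)(1+1.6%) − 1 = 7.04576%.
Cumulative over 2 years: (1 + 0.0704576)^2 − 1 ≈ 0.14588.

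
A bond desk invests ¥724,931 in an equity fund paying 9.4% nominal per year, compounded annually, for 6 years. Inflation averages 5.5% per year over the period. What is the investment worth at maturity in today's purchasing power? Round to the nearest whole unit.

Nominal value at maturity: ¥724,931 × (1 + 9.4%)^6 ≈ ¥1,242,798.
Price-level factor over 6 years: (1 + 5.5%)^6 ≈ 1.3788428068.
Dividing the nominal maturity value by the price-level factor gives the value in today's money.

¥901,334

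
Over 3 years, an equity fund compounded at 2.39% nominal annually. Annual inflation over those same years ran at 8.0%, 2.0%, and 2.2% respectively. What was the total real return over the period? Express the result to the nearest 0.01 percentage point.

-4.66%

Cumulative inflation factor: 1.080 × 1.020 × 1.022 ≈ 1.12584.
Nominal growth factor: 1.07343. Real growth factor = 1.07343 / 1.12584 ≈ 0.95345.
Total real return ≈ -4.6550%.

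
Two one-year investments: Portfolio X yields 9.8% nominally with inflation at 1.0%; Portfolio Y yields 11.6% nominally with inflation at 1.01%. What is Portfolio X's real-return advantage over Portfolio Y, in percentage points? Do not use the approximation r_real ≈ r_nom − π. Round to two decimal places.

Portfolio X real return: 1.098/1.010 − 1 = 8.713%.
Portfolio Y real return: 1.116/1.0101 − 1 = 10.484%.
Difference: 8.713 − 10.484 = -1.771 pp.

-1.77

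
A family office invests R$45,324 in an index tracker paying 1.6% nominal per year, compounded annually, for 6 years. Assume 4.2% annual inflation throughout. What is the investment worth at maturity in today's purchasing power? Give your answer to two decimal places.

Nominal value at maturity: R$45,324 × (1 + 1.6%)^6 ≈ R$49,852.91.
Price-level factor over 6 years: (1 + 4.2%)^6 ≈ 1.2799892251.
The maturity value deflated by that factor is the answer in today's purchasing power.

R$38,947.91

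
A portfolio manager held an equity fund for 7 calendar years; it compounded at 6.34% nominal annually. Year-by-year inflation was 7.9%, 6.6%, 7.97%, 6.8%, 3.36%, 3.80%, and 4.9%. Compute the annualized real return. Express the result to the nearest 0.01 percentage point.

Cumulative inflation factor: 1.079 × 1.066 × 1.0797 × 1.068 × 1.0336 × 1.0380 × 1.049 ≈ 1.49272.
Nominal growth factor: 1.53772. Real growth factor = 1.53772 / 1.49272 ≈ 1.03014.
Annualized: 1.03014^(1/7) − 1 ≈ 0.00425.

0.43%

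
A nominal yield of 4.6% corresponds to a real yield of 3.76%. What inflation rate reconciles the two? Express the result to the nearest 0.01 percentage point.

From (1+r_nom) = (1+r_real)(1+π), we get 1+π = (1 + 4.6%)/(1 + 3.76%) = 1.046/1.0376 ≈ 1.00810.
So π ≈ 0.8096%.

0.81%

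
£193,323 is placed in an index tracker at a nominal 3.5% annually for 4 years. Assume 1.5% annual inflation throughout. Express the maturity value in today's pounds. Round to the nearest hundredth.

£209,016.59

Nominal value at maturity: £193,323 × (1 + 3.5%)^4 ≈ £221,842.59.
Price-level factor over 4 years: (1 + 1.5%)^4 ≈ 1.0613635506.
Dividing the nominal maturity value by the price-level factor gives the value in today's money.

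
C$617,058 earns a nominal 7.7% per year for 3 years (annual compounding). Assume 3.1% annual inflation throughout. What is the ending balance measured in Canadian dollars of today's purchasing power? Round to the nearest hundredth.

C$703,391.48

Nominal value at maturity: C$617,058 × (1 + 7.7%)^3 ≈ C$770,855.72.
Price-level factor over 3 years: (1 + 3.1%)^3 = 1.095912791.
Dividing the nominal maturity value by the price-level factor gives the value in today's money.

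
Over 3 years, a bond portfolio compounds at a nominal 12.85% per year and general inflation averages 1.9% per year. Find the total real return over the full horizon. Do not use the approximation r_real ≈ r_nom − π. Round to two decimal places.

35.83%

The annual real rate is (1+12.85%)/(1+1.9%) − 1 = 10.7458%.
Compounded over 3 years: (1 + 0.107458)^3 − 1 ≈ 0.35826.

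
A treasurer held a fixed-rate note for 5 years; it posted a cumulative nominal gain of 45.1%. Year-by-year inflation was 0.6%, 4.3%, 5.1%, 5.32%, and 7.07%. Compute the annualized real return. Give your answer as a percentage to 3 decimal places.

Cumulative inflation factor: 1.006 × 1.043 × 1.051 × 1.0532 × 1.0707 ≈ 1.24355.
Nominal growth factor: 1.45100. Real growth factor = 1.45100 / 1.24355 ≈ 1.16682.
Annualized: 1.16682^(1/5) − 1 ≈ 0.03134.

3.134%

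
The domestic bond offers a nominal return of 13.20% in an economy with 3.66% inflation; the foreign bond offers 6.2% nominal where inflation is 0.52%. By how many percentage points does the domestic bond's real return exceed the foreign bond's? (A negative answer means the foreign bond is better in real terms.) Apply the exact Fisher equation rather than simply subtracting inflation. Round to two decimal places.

3.55

The domestic bond real return: 1.1320/1.0366 − 1 = 9.203%.
The foreign bond real return: 1.062/1.0052 − 1 = 5.651%.
Difference: 9.203 − 5.651 = 3.552 pp.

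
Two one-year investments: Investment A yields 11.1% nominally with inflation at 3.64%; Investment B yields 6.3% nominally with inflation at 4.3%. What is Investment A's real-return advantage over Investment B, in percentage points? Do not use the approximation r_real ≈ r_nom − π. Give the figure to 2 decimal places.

Investment A real return: 1.111/1.0364 − 1 = 7.198%.
Investment B real return: 1.063/1.043 − 1 = 1.918%.
Difference: 7.198 − 1.918 = 5.280 pp.

5.28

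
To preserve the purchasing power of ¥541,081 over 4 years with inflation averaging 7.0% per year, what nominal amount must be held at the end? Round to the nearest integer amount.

¥709,247

Cumulative price-level factor: (1+7.0%)^4 = 1.31079601.
The nominal amount required is ¥541,081 scaled up by that factor.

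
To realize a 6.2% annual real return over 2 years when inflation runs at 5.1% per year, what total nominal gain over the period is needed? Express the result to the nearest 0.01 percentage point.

Required annual nominal rate: (1+6.2%)(1+5.1%) − 1 = 11.6162%.
Cumulative over 2 years: (1 + 0.116162)^2 − 1 ≈ 0.24582.

24.58%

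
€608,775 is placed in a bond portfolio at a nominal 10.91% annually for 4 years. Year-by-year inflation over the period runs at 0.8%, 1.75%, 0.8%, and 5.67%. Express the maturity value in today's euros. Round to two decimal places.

€843,203.58

Nominal value at maturity: €608,775 × (1 + 10.91%)^4 ≈ €921,169.67.
Price-level factor over 4 years: 1.008 × 1.0175 × 1.008 × 1.0567 ≈ 1.0924641383.
The maturity value deflated by that factor is the answer in today's purchasing power.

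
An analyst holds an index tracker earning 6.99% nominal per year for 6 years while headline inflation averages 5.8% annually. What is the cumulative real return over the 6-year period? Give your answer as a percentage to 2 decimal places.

The annual real rate is (1+6.99%)/(1+5.8%) − 1 = 1.1248%.
Compounded over 6 years: (1 + 0.011248)^6 − 1 ≈ 0.06941.

6.94%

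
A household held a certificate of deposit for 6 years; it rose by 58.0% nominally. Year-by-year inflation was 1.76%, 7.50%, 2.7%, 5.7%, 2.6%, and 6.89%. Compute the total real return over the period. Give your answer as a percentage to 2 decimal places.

21.32%

Cumulative inflation factor: 1.0176 × 1.0750 × 1.027 × 1.057 × 1.026 × 1.0689 ≈ 1.30231.
Nominal growth factor: 1.58000. Real growth factor = 1.58000 / 1.30231 ≈ 1.21323.
Total real return ≈ 21.3226%.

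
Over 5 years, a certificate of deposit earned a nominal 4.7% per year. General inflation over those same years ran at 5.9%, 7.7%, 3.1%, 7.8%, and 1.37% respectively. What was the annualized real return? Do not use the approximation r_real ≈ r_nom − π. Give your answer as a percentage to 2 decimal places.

Cumulative inflation factor: 1.059 × 1.077 × 1.031 × 1.078 × 1.0137 ≈ 1.28499.
Nominal growth factor: 1.25815. Real growth factor = 1.25815 / 1.28499 ≈ 0.97912.
Annualized: 0.97912^(1/5) − 1 ≈ -0.00421.

-0.42%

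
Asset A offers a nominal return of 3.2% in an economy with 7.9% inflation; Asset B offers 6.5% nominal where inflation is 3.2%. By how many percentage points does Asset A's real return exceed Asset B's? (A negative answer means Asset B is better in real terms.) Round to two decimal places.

Asset A real return: 1.032/1.079 − 1 = -4.356%.
Asset B real return: 1.065/1.032 − 1 = 3.198%.
Difference: -4.356 − 3.198 = -7.554 pp.

-7.55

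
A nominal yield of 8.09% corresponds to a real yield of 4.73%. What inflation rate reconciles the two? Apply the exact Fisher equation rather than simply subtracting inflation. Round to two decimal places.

3.21%

From (1+r_nom) = (1+r_real)(1+π), we get 1+π = (1 + 8.09%)/(1 + 4.73%) = 1.0809/1.0473 ≈ 1.03208.
So π ≈ 3.2082%.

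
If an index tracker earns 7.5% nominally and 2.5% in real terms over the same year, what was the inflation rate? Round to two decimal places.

From (1+r_nom) = (1+r_real)(1+π), we get 1+π = (1 + 7.5%)/(1 + 2.5%) = 1.075/1.025 ≈ 1.04878.
So π ≈ 4.8780%.

4.88%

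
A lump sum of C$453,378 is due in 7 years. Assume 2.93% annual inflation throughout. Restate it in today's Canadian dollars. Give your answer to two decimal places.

C$370,396.29

Price-level factor over 7 years: (1 + 2.93%)^7 ≈ 1.2240349246.
Purchasing power today: C$453,378 divided by that factor.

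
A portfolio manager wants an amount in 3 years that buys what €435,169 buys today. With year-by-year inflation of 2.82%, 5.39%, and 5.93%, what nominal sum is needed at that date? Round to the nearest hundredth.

€499,521.20

Cumulative price-level factor: 1.0282 × 1.0539 × 1.0593 ≈ 1.1478786448.
Multiplying €435,169 by the price-level factor gives the future nominal sum.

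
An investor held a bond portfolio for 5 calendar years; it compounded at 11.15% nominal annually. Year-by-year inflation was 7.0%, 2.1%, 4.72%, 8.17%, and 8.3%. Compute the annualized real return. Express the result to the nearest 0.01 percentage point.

4.83%

Cumulative inflation factor: 1.070 × 1.021 × 1.0472 × 1.0817 × 1.083 ≈ 1.34021.
Nominal growth factor: 1.69647. Real growth factor = 1.69647 / 1.34021 ≈ 1.26582.
Annualized: 1.26582^(1/5) − 1 ≈ 0.04827.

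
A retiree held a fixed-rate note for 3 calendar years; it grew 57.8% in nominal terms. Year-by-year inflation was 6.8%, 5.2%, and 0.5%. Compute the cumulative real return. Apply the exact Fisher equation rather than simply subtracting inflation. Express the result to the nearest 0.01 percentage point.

39.75%

Cumulative inflation factor: 1.068 × 1.052 × 1.005 ≈ 1.12915.
Nominal growth factor: 1.57800. Real growth factor = 1.57800 / 1.12915 ≈ 1.39751.
Total real return ≈ 39.7507%.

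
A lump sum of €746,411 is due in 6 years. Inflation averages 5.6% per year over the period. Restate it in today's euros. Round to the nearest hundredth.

Price-level factor over 6 years: (1 + 5.6%)^6 ≈ 1.3867031727.
Purchasing power today: €746,411 divided by that factor.

€538,262.99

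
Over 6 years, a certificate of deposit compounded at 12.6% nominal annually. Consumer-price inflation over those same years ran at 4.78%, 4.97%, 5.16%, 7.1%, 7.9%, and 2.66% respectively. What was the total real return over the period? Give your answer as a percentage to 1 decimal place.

Cumulative inflation factor: 1.0478 × 1.0497 × 1.0516 × 1.071 × 1.079 × 1.0266 ≈ 1.37217.
Nominal growth factor: 2.03812. Real growth factor = 2.03812 / 1.37217 ≈ 1.48533.
Total real return ≈ 48.5334%.

48.5%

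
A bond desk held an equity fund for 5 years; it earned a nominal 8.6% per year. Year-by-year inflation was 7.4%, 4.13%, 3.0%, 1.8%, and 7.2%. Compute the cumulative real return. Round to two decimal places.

20.17%

Cumulative inflation factor: 1.074 × 1.0413 × 1.030 × 1.018 × 1.072 ≈ 1.25707.
Nominal growth factor: 1.51060. Real growth factor = 1.51060 / 1.25707 ≈ 1.20168.
Total real return ≈ 20.1681%.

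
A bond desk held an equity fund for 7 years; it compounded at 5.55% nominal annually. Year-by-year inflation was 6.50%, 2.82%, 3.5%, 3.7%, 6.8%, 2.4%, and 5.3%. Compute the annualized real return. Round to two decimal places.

1.08%

Cumulative inflation factor: 1.0650 × 1.0282 × 1.035 × 1.037 × 1.068 × 1.024 × 1.053 ≈ 1.35346.
Nominal growth factor: 1.45951. Real growth factor = 1.45951 / 1.35346 ≈ 1.07836.
Annualized: 1.07836^(1/7) − 1 ≈ 0.01083.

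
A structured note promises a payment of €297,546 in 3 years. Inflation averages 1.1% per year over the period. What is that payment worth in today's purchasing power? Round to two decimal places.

Price-level factor over 3 years: (1 + 1.1%)^3 = 1.033364331.
Purchasing power today: €297,546 divided by that factor.

€287,939.10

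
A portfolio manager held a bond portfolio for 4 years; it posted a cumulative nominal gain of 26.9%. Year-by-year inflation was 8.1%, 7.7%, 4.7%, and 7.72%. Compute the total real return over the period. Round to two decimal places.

-3.36%

Cumulative inflation factor: 1.081 × 1.077 × 1.047 × 1.0772 ≈ 1.31306.
Nominal growth factor: 1.26900. Real growth factor = 1.26900 / 1.31306 ≈ 0.96645.
Total real return ≈ -3.3555%.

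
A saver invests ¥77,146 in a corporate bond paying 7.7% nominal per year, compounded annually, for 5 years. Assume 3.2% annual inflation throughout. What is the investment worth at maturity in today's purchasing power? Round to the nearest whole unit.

¥95,498

Nominal value at maturity: ¥77,146 × (1 + 7.7%)^5 ≈ ¥111,787.
Price-level factor over 5 years: (1 + 3.2%)^5 ≈ 1.1705729564.
Dividing the nominal maturity value by the price-level factor gives the value in today's money.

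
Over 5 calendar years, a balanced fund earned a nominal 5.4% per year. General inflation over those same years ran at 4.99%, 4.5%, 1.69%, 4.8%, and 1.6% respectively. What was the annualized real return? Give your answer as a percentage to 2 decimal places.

1.83%

Cumulative inflation factor: 1.0499 × 1.045 × 1.0169 × 1.048 × 1.016 ≈ 1.18795.
Nominal growth factor: 1.30078. Real growth factor = 1.30078 / 1.18795 ≈ 1.09498.
Annualized: 1.09498^(1/5) − 1 ≈ 0.01831.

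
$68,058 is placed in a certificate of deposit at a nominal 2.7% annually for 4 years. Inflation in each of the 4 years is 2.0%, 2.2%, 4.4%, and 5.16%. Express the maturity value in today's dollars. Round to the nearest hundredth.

Nominal value at maturity: $68,058 × (1 + 2.7%)^4 ≈ $75,711.34.
Price-level factor over 4 years: 1.020 × 1.022 × 1.044 × 1.0516 ≈ 1.1444640198.
Dividing the nominal maturity value by the price-level factor gives the value in today's money.

$66,154.41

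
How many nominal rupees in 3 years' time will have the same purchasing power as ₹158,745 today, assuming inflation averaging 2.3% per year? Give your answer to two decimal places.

₹169,952.26

Cumulative price-level factor: (1+2.3%)^3 = 1.070599167.
Multiplying ₹158,745 by the price-level factor gives the future nominal sum.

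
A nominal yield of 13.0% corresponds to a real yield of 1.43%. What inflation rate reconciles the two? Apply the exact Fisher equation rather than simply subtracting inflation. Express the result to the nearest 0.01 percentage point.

11.41%

From (1+r_nom) = (1+r_real)(1+π), we get 1+π = (1 + 13.0%)/(1 + 1.43%) = 1.130/1.0143 ≈ 1.11407.
So π ≈ 11.4069%.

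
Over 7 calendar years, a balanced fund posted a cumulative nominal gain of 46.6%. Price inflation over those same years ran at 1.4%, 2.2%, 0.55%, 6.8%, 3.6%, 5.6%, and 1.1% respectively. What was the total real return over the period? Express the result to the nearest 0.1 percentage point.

Cumulative inflation factor: 1.014 × 1.022 × 1.0055 × 1.068 × 1.036 × 1.056 × 1.011 ≈ 1.23088.
Nominal growth factor: 1.46600. Real growth factor = 1.46600 / 1.23088 ≈ 1.19101.
Total real return ≈ 19.1014%.

19.1%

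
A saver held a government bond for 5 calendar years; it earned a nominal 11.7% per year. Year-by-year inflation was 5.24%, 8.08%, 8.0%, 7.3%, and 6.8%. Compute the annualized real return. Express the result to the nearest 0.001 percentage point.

4.316%

Cumulative inflation factor: 1.0524 × 1.0808 × 1.080 × 1.073 × 1.068 ≈ 1.40773.
Nominal growth factor: 1.73886. Real growth factor = 1.73886 / 1.40773 ≈ 1.23522.
Annualized: 1.23522^(1/5) − 1 ≈ 0.04316.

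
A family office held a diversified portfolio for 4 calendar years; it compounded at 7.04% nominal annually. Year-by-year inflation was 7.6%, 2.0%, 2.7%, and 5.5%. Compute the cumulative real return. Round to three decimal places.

Cumulative inflation factor: 1.076 × 1.020 × 1.027 × 1.055 ≈ 1.18915.
Nominal growth factor: 1.31276. Real growth factor = 1.31276 / 1.18915 ≈ 1.10395.
Total real return ≈ 10.3949%.

10.395%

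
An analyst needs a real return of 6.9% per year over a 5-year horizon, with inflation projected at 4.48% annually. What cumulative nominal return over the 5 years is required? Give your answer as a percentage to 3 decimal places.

73.802%

Required annual nominal rate: (1+6.9%)(1+4.48%) − 1 = 11.68912%.
Cumulative over 5 years: (1 + 0.1168912)^5 − 1 ≈ 0.73802.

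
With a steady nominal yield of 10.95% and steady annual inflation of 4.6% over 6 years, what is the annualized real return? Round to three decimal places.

With constant rates the annual real return is the same each year: (1+10.95%)/(1+4.6%) − 1 = 0.06071.

6.071%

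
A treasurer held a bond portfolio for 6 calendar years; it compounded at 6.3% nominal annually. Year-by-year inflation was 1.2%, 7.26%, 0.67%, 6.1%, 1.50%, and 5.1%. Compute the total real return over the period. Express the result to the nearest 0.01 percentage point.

16.65%

Cumulative inflation factor: 1.012 × 1.0726 × 1.0067 × 1.061 × 1.0150 × 1.051 ≈ 1.23681.
Nominal growth factor: 1.44278. Real growth factor = 1.44278 / 1.23681 ≈ 1.16653.
Total real return ≈ 16.6533%.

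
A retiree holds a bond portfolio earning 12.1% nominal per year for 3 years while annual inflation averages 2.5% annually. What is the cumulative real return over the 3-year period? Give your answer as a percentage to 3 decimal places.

The annual real rate is (1+12.1%)/(1+2.5%) − 1 = 9.3659%.
Compounded over 3 years: (1 + 0.093659)^3 − 1 ≈ 0.30811.

30.811%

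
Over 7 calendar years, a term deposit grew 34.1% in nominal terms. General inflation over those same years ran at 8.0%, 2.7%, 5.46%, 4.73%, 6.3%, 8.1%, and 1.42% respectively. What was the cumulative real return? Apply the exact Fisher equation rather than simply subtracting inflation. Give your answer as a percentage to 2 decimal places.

Cumulative inflation factor: 1.080 × 1.027 × 1.0546 × 1.0473 × 1.063 × 1.081 × 1.0142 ≈ 1.42770.
Nominal growth factor: 1.34100. Real growth factor = 1.34100 / 1.42770 ≈ 0.93928.
Total real return ≈ -6.0724%.

-6.07%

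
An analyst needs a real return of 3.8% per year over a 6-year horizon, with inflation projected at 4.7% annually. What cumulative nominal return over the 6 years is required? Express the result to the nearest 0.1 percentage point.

Required annual nominal rate: (1+3.8%)(1+4.7%) − 1 = 8.6786%.
Cumulative over 6 years: (1 + 0.086786)^6 − 1 ≈ 0.64765.

64.8%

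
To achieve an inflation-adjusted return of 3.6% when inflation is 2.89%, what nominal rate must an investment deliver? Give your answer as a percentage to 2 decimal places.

6.59%

By the Fisher equation, 1 + r_nom = (1 + 3.6%)(1 + 2.89%) = 1.036 × 1.0289 = 1.0659404.
So r_nom = 6.59404%.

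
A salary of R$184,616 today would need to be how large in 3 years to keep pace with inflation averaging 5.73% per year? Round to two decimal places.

R$218,204.67

Cumulative price-level factor: (1+5.73%)^3 ≈ 1.1819380025.
Multiplying R$184,616 by the price-level factor gives the future nominal sum.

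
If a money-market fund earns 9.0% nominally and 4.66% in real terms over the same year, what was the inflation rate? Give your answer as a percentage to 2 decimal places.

4.15%

From (1+r_nom) = (1+r_real)(1+π), we get 1+π = (1 + 9.0%)/(1 + 4.66%) = 1.090/1.0466 ≈ 1.04147.
So π ≈ 4.1468%.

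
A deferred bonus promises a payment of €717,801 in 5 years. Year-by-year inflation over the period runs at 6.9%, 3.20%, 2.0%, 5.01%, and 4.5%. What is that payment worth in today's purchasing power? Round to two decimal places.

€581,298.95

Price-level factor over 5 years: 1.069 × 1.0320 × 1.020 × 1.0501 × 1.045 ≈ 1.2348224685.
Purchasing power today: €717,801 divided by that factor.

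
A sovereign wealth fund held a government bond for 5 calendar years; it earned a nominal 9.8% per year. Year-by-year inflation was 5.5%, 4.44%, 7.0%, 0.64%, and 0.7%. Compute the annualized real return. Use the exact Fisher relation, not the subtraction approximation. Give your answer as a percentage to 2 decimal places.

5.96%

Cumulative inflation factor: 1.055 × 1.0444 × 1.070 × 1.0064 × 1.007 ≈ 1.19482.
Nominal growth factor: 1.59592. Real growth factor = 1.59592 / 1.19482 ≈ 1.33570.
Annualized: 1.33570^(1/5) − 1 ≈ 0.05960.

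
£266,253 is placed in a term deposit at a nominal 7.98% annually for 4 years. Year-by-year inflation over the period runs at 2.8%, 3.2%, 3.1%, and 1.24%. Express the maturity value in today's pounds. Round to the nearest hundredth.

£326,876.87

Nominal value at maturity: £266,253 × (1 + 7.98%)^4 ≈ £361,966.02.
Price-level factor over 4 years: 1.028 × 1.032 × 1.031 × 1.0124 ≈ 1.1073466948.
Dividing the nominal maturity value by the price-level factor gives the value in today's money.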